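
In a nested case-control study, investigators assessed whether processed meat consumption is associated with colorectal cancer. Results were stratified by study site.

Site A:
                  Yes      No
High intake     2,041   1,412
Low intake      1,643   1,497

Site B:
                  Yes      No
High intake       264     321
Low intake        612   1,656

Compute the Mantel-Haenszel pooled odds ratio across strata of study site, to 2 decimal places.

1.47

OR_MH = Σ(aᵢdᵢ/nᵢ) / Σ(bᵢcᵢ/nᵢ), where nᵢ is the stratum total.
Stratum 1 (Site A): n = 6593; a·d/n = 2041·1497/6593 = 463.4274; b·c/n = 1412·1643/6593 = 351.8756
Stratum 2 (Site B): n = 2853; a·d/n = 264·1656/2853 = 153.2366; b·c/n = 321·612/2853 = 68.8580
OR_MH = (463.4274 + 153.2366) / (351.8756 + 68.8580) = 616.6640 / 420.7337 = 1.46569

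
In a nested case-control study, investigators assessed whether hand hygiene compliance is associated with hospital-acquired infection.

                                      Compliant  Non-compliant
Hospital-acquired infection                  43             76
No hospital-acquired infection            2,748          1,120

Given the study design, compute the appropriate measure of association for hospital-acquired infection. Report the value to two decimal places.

0.23

Reading the table with exposure as columns: a = 43 (Compliant, case), b = 2748 (Compliant, non-case), c = 76 (Non-compliant, case), d = 1120.
This is a nested case-control study: participants were sampled on outcome status, so risks in the source population cannot be estimated directly — relative risk is not valid here. The odds ratio is the appropriate measure.
OR = (a·d)/(b·c) = (43 × 1120) / (2748 × 76) = 48160 / 208848 = 0.23060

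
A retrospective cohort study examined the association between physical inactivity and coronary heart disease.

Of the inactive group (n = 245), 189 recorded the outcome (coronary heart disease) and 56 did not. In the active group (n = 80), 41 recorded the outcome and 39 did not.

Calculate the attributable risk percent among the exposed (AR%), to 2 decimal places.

33.56

From the description: a = 189, b = 56, c = 41, d = 39.
Risk in exposed = 189/245 = 0.77143; risk in unexposed = 41/80 = 0.51250.
RR = 0.77143/0.51250 = 1.50523
AR% = (RR − 1)/RR × 100 = (1.50523 − 1)/1.50523 × 100 = 33.5648%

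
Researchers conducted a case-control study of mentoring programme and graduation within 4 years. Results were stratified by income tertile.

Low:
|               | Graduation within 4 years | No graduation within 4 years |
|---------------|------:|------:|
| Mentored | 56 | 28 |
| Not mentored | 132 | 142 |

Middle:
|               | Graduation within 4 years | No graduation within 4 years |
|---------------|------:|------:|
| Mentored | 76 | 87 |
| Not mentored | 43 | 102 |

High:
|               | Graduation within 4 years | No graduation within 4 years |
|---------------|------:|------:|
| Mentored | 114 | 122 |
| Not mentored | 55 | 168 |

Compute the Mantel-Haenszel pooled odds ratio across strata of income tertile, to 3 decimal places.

2.403

OR_MH = Σ(aᵢdᵢ/nᵢ) / Σ(bᵢcᵢ/nᵢ), where nᵢ is the stratum total.
Stratum 1 (Low): n = 358; a·d/n = 56·142/358 = 22.2123; b·c/n = 28·132/358 = 10.3240
Stratum 2 (Middle): n = 308; a·d/n = 76·102/308 = 25.1688; b·c/n = 87·43/308 = 12.1461
Stratum 3 (High): n = 459; a·d/n = 114·168/459 = 41.7255; b·c/n = 122·55/459 = 14.6187
OR_MH = (22.2123 + 25.1688 + 41.7255) / (10.3240 + 12.1461 + 14.6187) = 89.1066 / 37.0889 = 2.40252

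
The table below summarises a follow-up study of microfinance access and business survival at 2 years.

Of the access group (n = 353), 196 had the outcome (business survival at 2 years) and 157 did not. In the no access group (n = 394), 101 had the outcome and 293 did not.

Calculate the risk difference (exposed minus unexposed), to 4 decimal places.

0.2989

From the description: a = 196, b = 157, c = 101, d = 293.
Risk in exposed = 196/353 = 0.555241; risk in unexposed = 101/394 = 0.256345.
Risk difference = 0.555241 − 0.256345 = 0.298896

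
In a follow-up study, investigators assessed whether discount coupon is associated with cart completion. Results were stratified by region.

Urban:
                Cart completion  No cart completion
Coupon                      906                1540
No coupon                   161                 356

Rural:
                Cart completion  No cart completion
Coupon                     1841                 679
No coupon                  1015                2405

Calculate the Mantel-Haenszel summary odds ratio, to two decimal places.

4.28

OR_MH = Σ(aᵢdᵢ/nᵢ) / Σ(bᵢcᵢ/nᵢ), where nᵢ is the stratum total.
Stratum 1 (Urban): n = 2963; a·d/n = 906·356/2963 = 108.8545; b·c/n = 1540·161/2963 = 83.6787
Stratum 2 (Rural): n = 5940; a·d/n = 1841·2405/5940 = 745.3880; b·c/n = 679·1015/5940 = 116.0244
OR_MH = (108.8545 + 745.3880) / (83.6787 + 116.0244) = 854.2426 / 199.7031 = 4.27756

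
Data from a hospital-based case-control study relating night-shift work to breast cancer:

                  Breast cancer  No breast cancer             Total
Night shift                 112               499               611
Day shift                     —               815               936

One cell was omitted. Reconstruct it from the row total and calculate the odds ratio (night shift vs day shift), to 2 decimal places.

The missing cell is in the unexposed row: 936 − 815 = 121.
So a = 112, b = 499, c = 121, d = 815.
OR = (a·d)/(b·c) = (112 × 815) / (499 × 121) = 91280 / 60379 = 1.51178

1.51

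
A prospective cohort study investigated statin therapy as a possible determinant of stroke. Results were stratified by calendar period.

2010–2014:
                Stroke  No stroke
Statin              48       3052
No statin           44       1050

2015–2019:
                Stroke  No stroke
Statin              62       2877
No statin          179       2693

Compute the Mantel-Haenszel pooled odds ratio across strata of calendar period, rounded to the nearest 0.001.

0.338

OR_MH = Σ(aᵢdᵢ/nᵢ) / Σ(bᵢcᵢ/nᵢ), where nᵢ is the stratum total.
Stratum 1 (2010–2014): n = 4194; a·d/n = 48·1050/4194 = 12.0172; b·c/n = 3052·44/4194 = 32.0191
Stratum 2 (2015–2019): n = 5811; a·d/n = 62·2693/5811 = 28.7327; b·c/n = 2877·179/5811 = 88.6221
OR_MH = (12.0172 + 28.7327) / (32.0191 + 88.6221) = 40.7499 / 120.6412 = 0.33778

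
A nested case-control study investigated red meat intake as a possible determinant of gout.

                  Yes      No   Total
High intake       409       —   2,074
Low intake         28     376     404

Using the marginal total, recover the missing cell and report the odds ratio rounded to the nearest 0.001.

3.299

The missing cell is in the exposed row: 2074 − 409 = 1665.
So a = 409, b = 1665, c = 28, d = 376.
OR = (a·d)/(b·c) = (409 × 376) / (1665 × 28) = 153784 / 46620 = 3.29867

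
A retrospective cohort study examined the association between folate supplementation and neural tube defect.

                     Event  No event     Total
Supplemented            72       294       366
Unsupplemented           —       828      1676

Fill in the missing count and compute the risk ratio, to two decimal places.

The missing cell is in the unexposed row: 1676 − 828 = 848.
So a = 72, b = 294, c = 848, d = 828.
RR = [a/(a+b)] / [c/(c+d)] = (72/366) / (848/1676) = 0.19672/0.50597 = 0.38880

0.39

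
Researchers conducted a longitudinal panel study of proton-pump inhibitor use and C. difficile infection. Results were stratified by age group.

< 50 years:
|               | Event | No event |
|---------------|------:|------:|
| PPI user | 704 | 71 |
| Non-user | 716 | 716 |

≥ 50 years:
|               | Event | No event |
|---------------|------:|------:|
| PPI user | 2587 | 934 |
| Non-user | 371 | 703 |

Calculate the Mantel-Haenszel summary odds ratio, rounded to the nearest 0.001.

OR_MH = Σ(aᵢdᵢ/nᵢ) / Σ(bᵢcᵢ/nᵢ), where nᵢ is the stratum total.
Stratum 1 (< 50 years): n = 2207; a·d/n = 704·716/2207 = 228.3933; b·c/n = 71·716/2207 = 23.0340
Stratum 2 (≥ 50 years): n = 4595; a·d/n = 2587·703/4595 = 395.7913; b·c/n = 934·371/4595 = 75.4111
OR_MH = (228.3933 + 395.7913) / (23.0340 + 75.4111) = 624.1846 / 98.4451 = 6.34043

6.340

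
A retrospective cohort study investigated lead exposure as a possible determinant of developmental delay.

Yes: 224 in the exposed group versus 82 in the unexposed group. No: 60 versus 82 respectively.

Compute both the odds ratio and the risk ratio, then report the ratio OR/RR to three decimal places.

From the description: a = 224, b = 60, c = 82, d = 82.
OR = (224·82)/(60·82) = 18368/4920 = 3.73333
Risk in exposed = 224/284 = 0.78873; risk in unexposed = 82/164 = 0.50000; RR = 1.57746
OR/RR = 3.73333 / 1.57746 = 2.36667
The outcome is not rare, so the OR lies further from 1 than the RR.

2.367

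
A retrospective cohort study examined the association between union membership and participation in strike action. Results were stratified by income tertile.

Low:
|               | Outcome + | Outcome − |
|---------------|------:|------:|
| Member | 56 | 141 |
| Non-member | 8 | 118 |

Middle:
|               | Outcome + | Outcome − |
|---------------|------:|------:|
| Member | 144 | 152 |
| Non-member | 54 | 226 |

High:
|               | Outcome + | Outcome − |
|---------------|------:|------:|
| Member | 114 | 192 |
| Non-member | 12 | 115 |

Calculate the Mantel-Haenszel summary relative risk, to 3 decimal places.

3.048

RR_MH = Σ(aᵢ·n₀ᵢ/nᵢ) / Σ(cᵢ·n₁ᵢ/nᵢ), with n₁ᵢ = aᵢ+bᵢ (exposed), n₀ᵢ = cᵢ+dᵢ (unexposed), nᵢ = n₁ᵢ+n₀ᵢ.
Stratum 1 (Low): n₁ = 197, n₀ = 126, n = 323; a·n₀/n = 56·126/323 = 21.8452; c·n₁/n = 8·197/323 = 4.8793
Stratum 2 (Middle): n₁ = 296, n₀ = 280, n = 576; a·n₀/n = 144·280/576 = 70.0000; c·n₁/n = 54·296/576 = 27.7500
Stratum 3 (High): n₁ = 306, n₀ = 127, n = 433; a·n₀/n = 114·127/433 = 33.4365; c·n₁/n = 12·306/433 = 8.4804
RR_MH = (21.8452 + 70.0000 + 33.4365) / (4.8793 + 27.7500 + 8.4804) = 125.2817 / 41.1096 = 3.04750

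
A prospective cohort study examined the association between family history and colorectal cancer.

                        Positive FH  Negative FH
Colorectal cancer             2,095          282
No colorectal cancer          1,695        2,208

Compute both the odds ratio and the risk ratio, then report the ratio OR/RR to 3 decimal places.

1.983

Reading the table with exposure as columns: a = 2095 (Positive FH, case), b = 1695 (Positive FH, non-case), c = 282 (Negative FH, case), d = 2208.
OR = (2095·2208)/(1695·282) = 4625760/477990 = 9.67752
Risk in exposed = 2095/3790 = 0.55277; risk in unexposed = 282/2490 = 0.11325; RR = 4.88085
OR/RR = 9.67752 / 4.88085 = 1.98276
The outcome is not rare, so the OR lies further from 1 than the RR.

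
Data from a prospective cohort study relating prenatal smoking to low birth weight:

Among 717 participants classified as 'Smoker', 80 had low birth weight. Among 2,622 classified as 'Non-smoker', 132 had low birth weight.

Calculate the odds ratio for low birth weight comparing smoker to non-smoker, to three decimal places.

2.369

From the description: a = 80, b = 637, c = 132, d = 2490.
OR = (a·d)/(b·c) = (80 × 2490) / (637 × 132) = 199200 / 84084 = 2.36906
The odds of low birth weight are about 2.37 times as high in the smoker group.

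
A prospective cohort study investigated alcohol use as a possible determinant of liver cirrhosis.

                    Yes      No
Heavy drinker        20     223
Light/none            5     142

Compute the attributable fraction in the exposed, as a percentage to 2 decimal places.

58.67

Cells: a = 20, b = 223, c = 5, d = 142.
Risk in exposed = 20/243 = 0.08230; risk in unexposed = 5/147 = 0.03401.
RR = 0.08230/0.03401 = 2.41975
AR% = (RR − 1)/RR × 100 = (2.41975 − 1)/2.41975 × 100 = 58.6735%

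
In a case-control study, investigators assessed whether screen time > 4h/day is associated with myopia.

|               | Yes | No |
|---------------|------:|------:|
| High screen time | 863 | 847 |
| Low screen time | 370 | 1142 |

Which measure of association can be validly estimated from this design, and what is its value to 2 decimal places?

Cells: a = 863, b = 847, c = 370, d = 1142.
This is a case-control study: participants were sampled on outcome status, so risks in the source population cannot be estimated directly — relative risk is not valid here. The odds ratio is the appropriate measure.
OR = (a·d)/(b·c) = (863 × 1142) / (847 × 370) = 985546 / 313390 = 3.14479

3.14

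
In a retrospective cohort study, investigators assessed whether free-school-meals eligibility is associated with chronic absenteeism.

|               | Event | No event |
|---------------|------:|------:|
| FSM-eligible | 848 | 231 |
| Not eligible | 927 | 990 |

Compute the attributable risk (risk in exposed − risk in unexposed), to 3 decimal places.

Cells: a = 848, b = 231, c = 927, d = 990.
Risk in exposed = 848/1079 = 0.785913; risk in unexposed = 927/1917 = 0.483568.
Risk difference = 0.785913 − 0.483568 = 0.302345

0.302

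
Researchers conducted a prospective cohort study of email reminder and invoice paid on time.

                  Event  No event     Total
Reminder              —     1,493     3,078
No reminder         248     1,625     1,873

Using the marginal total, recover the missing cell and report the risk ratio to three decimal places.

The missing cell is in the exposed row: 3078 − 1493 = 1585.
So a = 1585, b = 1493, c = 248, d = 1625.
RR = [a/(a+b)] / [c/(c+d)] = (1585/3078) / (248/1873) = 0.51494/0.13241 = 3.88908

3.889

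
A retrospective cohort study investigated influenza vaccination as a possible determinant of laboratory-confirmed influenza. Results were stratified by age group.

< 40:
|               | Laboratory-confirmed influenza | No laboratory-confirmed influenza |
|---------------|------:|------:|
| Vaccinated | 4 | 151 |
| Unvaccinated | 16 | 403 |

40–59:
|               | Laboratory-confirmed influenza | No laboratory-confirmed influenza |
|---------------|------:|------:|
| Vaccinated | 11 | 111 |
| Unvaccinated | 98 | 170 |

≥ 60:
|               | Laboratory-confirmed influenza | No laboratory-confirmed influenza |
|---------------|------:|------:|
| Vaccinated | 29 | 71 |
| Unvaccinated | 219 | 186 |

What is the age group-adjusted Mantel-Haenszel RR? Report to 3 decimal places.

0.431

RR_MH = Σ(aᵢ·n₀ᵢ/nᵢ) / Σ(cᵢ·n₁ᵢ/nᵢ), with n₁ᵢ = aᵢ+bᵢ (exposed), n₀ᵢ = cᵢ+dᵢ (unexposed), nᵢ = n₁ᵢ+n₀ᵢ.
Stratum 1 (< 40): n₁ = 155, n₀ = 419, n = 574; a·n₀/n = 4·419/574 = 2.9199; c·n₁/n = 16·155/574 = 4.3206
Stratum 2 (40–59): n₁ = 122, n₀ = 268, n = 390; a·n₀/n = 11·268/390 = 7.5590; c·n₁/n = 98·122/390 = 30.6564
Stratum 3 (≥ 60): n₁ = 100, n₀ = 405, n = 505; a·n₀/n = 29·405/505 = 23.2574; c·n₁/n = 219·100/505 = 43.3663
RR_MH = (2.9199 + 7.5590 + 23.2574) / (4.3206 + 30.6564 + 43.3663) = 33.7363 / 78.3433 = 0.43062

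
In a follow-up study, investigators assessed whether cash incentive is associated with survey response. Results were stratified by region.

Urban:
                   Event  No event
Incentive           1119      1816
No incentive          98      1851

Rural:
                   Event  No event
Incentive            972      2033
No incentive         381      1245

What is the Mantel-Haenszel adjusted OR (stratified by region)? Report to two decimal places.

OR_MH = Σ(aᵢdᵢ/nᵢ) / Σ(bᵢcᵢ/nᵢ), where nᵢ is the stratum total.
Stratum 1 (Urban): n = 4884; a·d/n = 1119·1851/4884 = 424.0928; b·c/n = 1816·98/4884 = 36.4390
Stratum 2 (Rural): n = 4631; a·d/n = 972·1245/4631 = 261.3129; b·c/n = 2033·381/4631 = 167.2583
OR_MH = (424.0928 + 261.3129) / (36.4390 + 167.2583) = 685.4056 / 203.6972 = 3.36483

3.36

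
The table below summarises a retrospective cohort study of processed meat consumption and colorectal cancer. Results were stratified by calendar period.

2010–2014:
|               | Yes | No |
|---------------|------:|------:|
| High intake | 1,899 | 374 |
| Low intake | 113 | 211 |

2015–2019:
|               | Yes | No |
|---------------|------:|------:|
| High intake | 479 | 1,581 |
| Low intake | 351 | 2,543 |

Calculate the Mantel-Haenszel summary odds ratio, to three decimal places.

3.119

OR_MH = Σ(aᵢdᵢ/nᵢ) / Σ(bᵢcᵢ/nᵢ), where nᵢ is the stratum total.
Stratum 1 (2010–2014): n = 2597; a·d/n = 1899·211/2597 = 154.2892; b·c/n = 374·113/2597 = 16.2734
Stratum 2 (2015–2019): n = 4954; a·d/n = 479·2543/4954 = 245.8815; b·c/n = 1581·351/4954 = 112.0168
OR_MH = (154.2892 + 245.8815) / (16.2734 + 112.0168) = 400.1707 / 128.2901 = 3.11926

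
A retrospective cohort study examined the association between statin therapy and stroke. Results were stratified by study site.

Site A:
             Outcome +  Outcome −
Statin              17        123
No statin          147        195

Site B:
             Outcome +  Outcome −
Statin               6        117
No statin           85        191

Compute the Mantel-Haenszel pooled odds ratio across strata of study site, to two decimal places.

0.16

OR_MH = Σ(aᵢdᵢ/nᵢ) / Σ(bᵢcᵢ/nᵢ), where nᵢ is the stratum total.
Stratum 1 (Site A): n = 482; a·d/n = 17·195/482 = 6.8776; b·c/n = 123·147/482 = 37.5124
Stratum 2 (Site B): n = 399; a·d/n = 6·191/399 = 2.8722; b·c/n = 117·85/399 = 24.9248
OR_MH = (6.8776 + 2.8722) / (37.5124 + 24.9248) = 9.7498 / 62.4373 = 0.15615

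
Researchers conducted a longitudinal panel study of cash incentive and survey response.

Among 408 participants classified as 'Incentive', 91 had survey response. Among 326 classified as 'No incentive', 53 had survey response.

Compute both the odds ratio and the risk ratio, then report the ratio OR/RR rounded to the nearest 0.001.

From the description: a = 91, b = 317, c = 53, d = 273.
OR = (91·273)/(317·53) = 24843/16801 = 1.47866
Risk in exposed = 91/408 = 0.22304; risk in unexposed = 53/326 = 0.16258; RR = 1.37190
OR/RR = 1.47866 / 1.37190 = 1.07782
The outcome is not rare, so the OR lies further from 1 than the RR.

1.078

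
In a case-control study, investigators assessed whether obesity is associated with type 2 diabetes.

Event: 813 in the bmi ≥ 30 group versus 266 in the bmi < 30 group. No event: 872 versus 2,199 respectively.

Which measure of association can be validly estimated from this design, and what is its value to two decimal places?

From the description: a = 813, b = 872, c = 266, d = 2199.
This is a case-control study: participants were sampled on outcome status, so risks in the source population cannot be estimated directly — relative risk is not valid here. The odds ratio is the appropriate measure.
OR = (a·d)/(b·c) = (813 × 2199) / (872 × 266) = 1787787 / 231952 = 7.70757

7.71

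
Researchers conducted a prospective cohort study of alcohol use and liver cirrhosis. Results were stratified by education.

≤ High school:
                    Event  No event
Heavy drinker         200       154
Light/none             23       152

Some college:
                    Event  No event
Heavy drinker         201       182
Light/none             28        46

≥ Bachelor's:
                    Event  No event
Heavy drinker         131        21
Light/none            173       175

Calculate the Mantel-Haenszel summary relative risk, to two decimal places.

RR_MH = Σ(aᵢ·n₀ᵢ/nᵢ) / Σ(cᵢ·n₁ᵢ/nᵢ), with n₁ᵢ = aᵢ+bᵢ (exposed), n₀ᵢ = cᵢ+dᵢ (unexposed), nᵢ = n₁ᵢ+n₀ᵢ.
Stratum 1 (≤ High school): n₁ = 354, n₀ = 175, n = 529; a·n₀/n = 200·175/529 = 66.1626; c·n₁/n = 23·354/529 = 15.3913
Stratum 2 (Some college): n₁ = 383, n₀ = 74, n = 457; a·n₀/n = 201·74/457 = 32.5470; c·n₁/n = 28·383/457 = 23.4661
Stratum 3 (≥ Bachelor's): n₁ = 152, n₀ = 348, n = 500; a·n₀/n = 131·348/500 = 91.1760; c·n₁/n = 173·152/500 = 52.5920
RR_MH = (66.1626 + 32.5470 + 91.1760) / (15.3913 + 23.4661 + 52.5920) = 189.8856 / 91.4494 = 2.07640

2.08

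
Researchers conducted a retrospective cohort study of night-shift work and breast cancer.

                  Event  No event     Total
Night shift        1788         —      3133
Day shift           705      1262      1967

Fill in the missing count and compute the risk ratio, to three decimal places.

The missing cell is in the exposed row: 3133 − 1788 = 1345.
So a = 1788, b = 1345, c = 705, d = 1262.
RR = [a/(a+b)] / [c/(c+d)] = (1788/3133) / (705/1967) = 0.57070/0.35841 = 1.59229

1.592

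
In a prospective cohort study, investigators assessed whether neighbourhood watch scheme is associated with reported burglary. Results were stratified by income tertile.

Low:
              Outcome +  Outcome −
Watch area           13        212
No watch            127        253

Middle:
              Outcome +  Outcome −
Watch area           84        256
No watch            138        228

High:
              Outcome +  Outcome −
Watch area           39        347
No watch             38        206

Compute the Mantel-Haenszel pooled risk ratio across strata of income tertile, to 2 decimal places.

RR_MH = Σ(aᵢ·n₀ᵢ/nᵢ) / Σ(cᵢ·n₁ᵢ/nᵢ), with n₁ᵢ = aᵢ+bᵢ (exposed), n₀ᵢ = cᵢ+dᵢ (unexposed), nᵢ = n₁ᵢ+n₀ᵢ.
Stratum 1 (Low): n₁ = 225, n₀ = 380, n = 605; a·n₀/n = 13·380/605 = 8.1653; c·n₁/n = 127·225/605 = 47.2314
Stratum 2 (Middle): n₁ = 340, n₀ = 366, n = 706; a·n₀/n = 84·366/706 = 43.5467; c·n₁/n = 138·340/706 = 66.4589
Stratum 3 (High): n₁ = 386, n₀ = 244, n = 630; a·n₀/n = 39·244/630 = 15.1048; c·n₁/n = 38·386/630 = 23.2825
RR_MH = (8.1653 + 43.5467 + 15.1048) / (47.2314 + 66.4589 + 23.2825) = 66.8168 / 136.9729 = 0.48781

0.49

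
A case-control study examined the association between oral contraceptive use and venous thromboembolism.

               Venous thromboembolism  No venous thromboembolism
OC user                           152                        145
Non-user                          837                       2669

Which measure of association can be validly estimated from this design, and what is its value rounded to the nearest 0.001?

3.343

Cells: a = 152, b = 145, c = 837, d = 2669.
This is a case-control study: participants were sampled on outcome status, so risks in the source population cannot be estimated directly — relative risk is not valid here. The odds ratio is the appropriate measure.
OR = (a·d)/(b·c) = (152 × 2669) / (145 × 837) = 405688 / 121365 = 3.34271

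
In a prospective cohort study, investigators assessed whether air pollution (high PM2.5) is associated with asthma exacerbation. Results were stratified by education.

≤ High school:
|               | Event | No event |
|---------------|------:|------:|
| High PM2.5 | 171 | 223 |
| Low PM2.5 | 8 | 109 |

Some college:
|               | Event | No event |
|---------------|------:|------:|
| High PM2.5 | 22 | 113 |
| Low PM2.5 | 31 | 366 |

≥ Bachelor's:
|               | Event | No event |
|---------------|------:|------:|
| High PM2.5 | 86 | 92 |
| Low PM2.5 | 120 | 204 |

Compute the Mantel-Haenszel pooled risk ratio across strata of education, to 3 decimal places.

RR_MH = Σ(aᵢ·n₀ᵢ/nᵢ) / Σ(cᵢ·n₁ᵢ/nᵢ), with n₁ᵢ = aᵢ+bᵢ (exposed), n₀ᵢ = cᵢ+dᵢ (unexposed), nᵢ = n₁ᵢ+n₀ᵢ.
Stratum 1 (≤ High school): n₁ = 394, n₀ = 117, n = 511; a·n₀/n = 171·117/511 = 39.1526; c·n₁/n = 8·394/511 = 6.1683
Stratum 2 (Some college): n₁ = 135, n₀ = 397, n = 532; a·n₀/n = 22·397/532 = 16.4173; c·n₁/n = 31·135/532 = 7.8665
Stratum 3 (≥ Bachelor's): n₁ = 178, n₀ = 324, n = 502; a·n₀/n = 86·324/502 = 55.5060; c·n₁/n = 120·178/502 = 42.5498
RR_MH = (39.1526 + 16.4173 + 55.5060) / (6.1683 + 7.8665 + 42.5498) = 111.0759 / 56.5846 = 1.96300

1.963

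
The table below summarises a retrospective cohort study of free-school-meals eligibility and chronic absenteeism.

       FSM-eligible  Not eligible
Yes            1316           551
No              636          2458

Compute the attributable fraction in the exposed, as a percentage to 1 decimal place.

72.8

Reading the table with exposure as columns: a = 1316 (FSM-eligible, case), b = 636 (FSM-eligible, non-case), c = 551 (Not eligible, case), d = 2458.
Risk in exposed = 1316/1952 = 0.67418; risk in unexposed = 551/3009 = 0.18312.
RR = 0.67418/0.18312 = 3.68169
AR% = (RR − 1)/RR × 100 = (3.68169 − 1)/3.68169 × 100 = 72.8385%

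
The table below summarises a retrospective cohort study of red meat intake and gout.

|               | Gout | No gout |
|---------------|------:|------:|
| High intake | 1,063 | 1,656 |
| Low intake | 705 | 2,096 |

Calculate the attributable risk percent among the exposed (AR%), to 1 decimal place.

Cells: a = 1063, b = 1656, c = 705, d = 2096.
Risk in exposed = 1063/2719 = 0.39095; risk in unexposed = 705/2801 = 0.25170.
RR = 0.39095/0.25170 = 1.55327
AR% = (RR − 1)/RR × 100 = (1.55327 − 1)/1.55327 × 100 = 35.6199%

35.6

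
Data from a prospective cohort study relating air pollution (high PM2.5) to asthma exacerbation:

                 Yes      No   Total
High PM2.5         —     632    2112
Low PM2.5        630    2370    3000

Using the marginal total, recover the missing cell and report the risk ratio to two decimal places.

The missing cell is in the exposed row: 2112 − 632 = 1480.
So a = 1480, b = 632, c = 630, d = 2370.
RR = [a/(a+b)] / [c/(c+d)] = (1480/2112) / (630/3000) = 0.70076/0.21000 = 3.33694

3.34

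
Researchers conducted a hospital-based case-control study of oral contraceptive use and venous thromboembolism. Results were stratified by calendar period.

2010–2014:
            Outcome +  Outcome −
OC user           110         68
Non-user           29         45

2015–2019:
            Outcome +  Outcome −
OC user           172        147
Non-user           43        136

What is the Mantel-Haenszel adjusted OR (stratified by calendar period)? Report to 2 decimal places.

3.25

OR_MH = Σ(aᵢdᵢ/nᵢ) / Σ(bᵢcᵢ/nᵢ), where nᵢ is the stratum total.
Stratum 1 (2010–2014): n = 252; a·d/n = 110·45/252 = 19.6429; b·c/n = 68·29/252 = 7.8254
Stratum 2 (2015–2019): n = 498; a·d/n = 172·136/498 = 46.9719; b·c/n = 147·43/498 = 12.6928
OR_MH = (19.6429 + 46.9719) / (7.8254 + 12.6928) = 66.6147 / 20.5182 = 3.24662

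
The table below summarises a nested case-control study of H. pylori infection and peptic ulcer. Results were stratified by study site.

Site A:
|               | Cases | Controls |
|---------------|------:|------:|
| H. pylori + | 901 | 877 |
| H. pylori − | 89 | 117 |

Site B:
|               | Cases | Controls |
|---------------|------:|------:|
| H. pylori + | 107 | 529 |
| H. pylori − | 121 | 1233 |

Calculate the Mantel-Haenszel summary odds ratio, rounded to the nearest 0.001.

OR_MH = Σ(aᵢdᵢ/nᵢ) / Σ(bᵢcᵢ/nᵢ), where nᵢ is the stratum total.
Stratum 1 (Site A): n = 1984; a·d/n = 901·117/1984 = 53.1336; b·c/n = 877·89/1984 = 39.3412
Stratum 2 (Site B): n = 1990; a·d/n = 107·1233/1990 = 66.2970; b·c/n = 529·121/1990 = 32.1653
OR_MH = (53.1336 + 66.2970) / (39.3412 + 32.1653) = 119.4306 / 71.5066 = 1.67020

1.670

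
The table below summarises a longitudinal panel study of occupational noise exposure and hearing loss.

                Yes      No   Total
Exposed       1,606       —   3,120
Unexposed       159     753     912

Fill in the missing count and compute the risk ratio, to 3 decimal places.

2.952

The missing cell is in the exposed row: 3120 − 1606 = 1514.
So a = 1606, b = 1514, c = 159, d = 753.
RR = [a/(a+b)] / [c/(c+d)] = (1606/3120) / (159/912) = 0.51474/0.17434 = 2.95249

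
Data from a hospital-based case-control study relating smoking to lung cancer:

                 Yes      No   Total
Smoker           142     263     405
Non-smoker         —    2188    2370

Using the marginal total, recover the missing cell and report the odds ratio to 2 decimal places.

The missing cell is in the unexposed row: 2370 − 2188 = 182.
So a = 142, b = 263, c = 182, d = 2188.
OR = (a·d)/(b·c) = (142 × 2188) / (263 × 182) = 310696 / 47866 = 6.49095

6.49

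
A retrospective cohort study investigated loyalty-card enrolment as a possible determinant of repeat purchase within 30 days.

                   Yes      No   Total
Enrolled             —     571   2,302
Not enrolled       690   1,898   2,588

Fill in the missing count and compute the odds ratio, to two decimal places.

The missing cell is in the exposed row: 2302 − 571 = 1731.
So a = 1731, b = 571, c = 690, d = 1898.
OR = (a·d)/(b·c) = (1731 × 1898) / (571 × 690) = 3285438 / 393990 = 8.33889

8.34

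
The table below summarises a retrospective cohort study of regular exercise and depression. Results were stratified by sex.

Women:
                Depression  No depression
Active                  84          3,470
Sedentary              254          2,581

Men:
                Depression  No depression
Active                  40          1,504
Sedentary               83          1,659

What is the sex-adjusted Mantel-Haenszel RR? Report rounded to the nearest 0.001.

RR_MH = Σ(aᵢ·n₀ᵢ/nᵢ) / Σ(cᵢ·n₁ᵢ/nᵢ), with n₁ᵢ = aᵢ+bᵢ (exposed), n₀ᵢ = cᵢ+dᵢ (unexposed), nᵢ = n₁ᵢ+n₀ᵢ.
Stratum 1 (Women): n₁ = 3554, n₀ = 2835, n = 6389; a·n₀/n = 84·2835/6389 = 37.2734; c·n₁/n = 254·3554/6389 = 141.2922
Stratum 2 (Men): n₁ = 1544, n₀ = 1742, n = 3286; a·n₀/n = 40·1742/3286 = 21.2051; c·n₁/n = 83·1544/3286 = 38.9994
RR_MH = (37.2734 + 21.2051) / (141.2922 + 38.9994) = 58.4786 / 180.2916 = 0.32436

0.324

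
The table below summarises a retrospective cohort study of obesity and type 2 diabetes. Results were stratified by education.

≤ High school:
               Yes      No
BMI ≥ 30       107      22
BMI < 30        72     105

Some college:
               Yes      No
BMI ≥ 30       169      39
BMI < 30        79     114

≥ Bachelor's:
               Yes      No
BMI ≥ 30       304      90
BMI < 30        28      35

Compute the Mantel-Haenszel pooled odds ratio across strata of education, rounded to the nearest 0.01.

5.88

OR_MH = Σ(aᵢdᵢ/nᵢ) / Σ(bᵢcᵢ/nᵢ), where nᵢ is the stratum total.
Stratum 1 (≤ High school): n = 306; a·d/n = 107·105/306 = 36.7157; b·c/n = 22·72/306 = 5.1765
Stratum 2 (Some college): n = 401; a·d/n = 169·114/401 = 48.0449; b·c/n = 39·79/401 = 7.6833
Stratum 3 (≥ Bachelor's): n = 457; a·d/n = 304·35/457 = 23.2823; b·c/n = 90·28/457 = 5.5142
OR_MH = (36.7157 + 48.0449 + 23.2823) / (5.1765 + 7.6833 + 5.5142) = 108.0428 / 18.3740 = 5.88021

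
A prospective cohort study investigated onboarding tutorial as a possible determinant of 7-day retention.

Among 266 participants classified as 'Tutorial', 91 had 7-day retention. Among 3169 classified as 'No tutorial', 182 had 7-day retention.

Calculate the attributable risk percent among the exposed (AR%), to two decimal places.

83.21

From the description: a = 91, b = 175, c = 182, d = 2987.
Risk in exposed = 91/266 = 0.34211; risk in unexposed = 182/3169 = 0.05743.
RR = 0.34211/0.05743 = 5.95677
AR% = (RR − 1)/RR × 100 = (5.95677 − 1)/5.95677 × 100 = 83.2124%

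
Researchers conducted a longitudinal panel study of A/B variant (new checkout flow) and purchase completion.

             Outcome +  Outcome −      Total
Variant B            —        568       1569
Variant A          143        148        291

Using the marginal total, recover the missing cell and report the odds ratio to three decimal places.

1.824

The missing cell is in the exposed row: 1569 − 568 = 1001.
So a = 1001, b = 568, c = 143, d = 148.
OR = (a·d)/(b·c) = (1001 × 148) / (568 × 143) = 148148 / 81224 = 1.82394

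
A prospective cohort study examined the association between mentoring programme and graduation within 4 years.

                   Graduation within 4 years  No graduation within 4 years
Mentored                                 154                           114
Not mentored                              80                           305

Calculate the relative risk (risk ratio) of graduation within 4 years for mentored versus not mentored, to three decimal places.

Cells: a = 154, b = 114, c = 80, d = 305.
Risk in exposed = 154/268 = 0.57463; risk in unexposed = 80/385 = 0.20779.
RR = 0.57463 / 0.20779 = 2.76539
The risk among the exposed is 2.77 times that among the unexposed.

2.765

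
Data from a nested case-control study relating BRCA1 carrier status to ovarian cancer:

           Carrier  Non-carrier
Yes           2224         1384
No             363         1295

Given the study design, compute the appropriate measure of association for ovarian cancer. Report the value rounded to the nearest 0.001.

Reading the table with exposure as columns: a = 2224 (Carrier, case), b = 363 (Carrier, non-case), c = 1384 (Non-carrier, case), d = 1295.
This is a nested case-control study: participants were sampled on outcome status, so risks in the source population cannot be estimated directly — relative risk is not valid here. The odds ratio is the appropriate measure.
OR = (a·d)/(b·c) = (2224 × 1295) / (363 × 1384) = 2880080 / 502392 = 5.73273

5.733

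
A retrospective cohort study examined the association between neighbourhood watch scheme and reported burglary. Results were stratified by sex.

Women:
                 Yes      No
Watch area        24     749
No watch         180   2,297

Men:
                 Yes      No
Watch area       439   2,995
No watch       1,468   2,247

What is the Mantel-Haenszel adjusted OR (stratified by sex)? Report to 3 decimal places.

OR_MH = Σ(aᵢdᵢ/nᵢ) / Σ(bᵢcᵢ/nᵢ), where nᵢ is the stratum total.
Stratum 1 (Women): n = 3250; a·d/n = 24·2297/3250 = 16.9625; b·c/n = 749·180/3250 = 41.4831
Stratum 2 (Men): n = 7149; a·d/n = 439·2247/7149 = 137.9820; b·c/n = 2995·1468/7149 = 615.0035
OR_MH = (16.9625 + 137.9820) / (41.4831 + 615.0035) = 154.9444 / 656.4866 = 0.23602

0.236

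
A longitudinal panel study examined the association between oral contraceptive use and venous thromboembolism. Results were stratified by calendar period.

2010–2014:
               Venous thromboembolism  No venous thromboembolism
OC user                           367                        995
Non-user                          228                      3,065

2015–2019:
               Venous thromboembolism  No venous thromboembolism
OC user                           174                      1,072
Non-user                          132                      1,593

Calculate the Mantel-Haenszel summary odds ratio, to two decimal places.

3.48

OR_MH = Σ(aᵢdᵢ/nᵢ) / Σ(bᵢcᵢ/nᵢ), where nᵢ is the stratum total.
Stratum 1 (2010–2014): n = 4655; a·d/n = 367·3065/4655 = 241.6445; b·c/n = 995·228/4655 = 48.7347
Stratum 2 (2015–2019): n = 2971; a·d/n = 174·1593/2971 = 93.2959; b·c/n = 1072·132/2971 = 47.6284
OR_MH = (241.6445 + 93.2959) / (48.7347 + 47.6284) = 334.9403 / 96.3631 = 3.47582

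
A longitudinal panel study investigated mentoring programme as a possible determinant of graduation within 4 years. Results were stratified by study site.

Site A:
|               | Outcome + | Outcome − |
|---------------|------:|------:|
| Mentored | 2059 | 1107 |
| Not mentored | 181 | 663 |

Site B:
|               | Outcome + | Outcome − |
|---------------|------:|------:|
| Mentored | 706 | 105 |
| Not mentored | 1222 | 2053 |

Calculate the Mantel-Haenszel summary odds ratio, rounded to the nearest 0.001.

OR_MH = Σ(aᵢdᵢ/nᵢ) / Σ(bᵢcᵢ/nᵢ), where nᵢ is the stratum total.
Stratum 1 (Site A): n = 4010; a·d/n = 2059·663/4010 = 340.4282; b·c/n = 1107·181/4010 = 49.9668
Stratum 2 (Site B): n = 4086; a·d/n = 706·2053/4086 = 354.7279; b·c/n = 105·1222/4086 = 31.4023
OR_MH = (340.4282 + 354.7279) / (49.9668 + 31.4023) = 695.1560 / 81.3692 = 8.54323

8.543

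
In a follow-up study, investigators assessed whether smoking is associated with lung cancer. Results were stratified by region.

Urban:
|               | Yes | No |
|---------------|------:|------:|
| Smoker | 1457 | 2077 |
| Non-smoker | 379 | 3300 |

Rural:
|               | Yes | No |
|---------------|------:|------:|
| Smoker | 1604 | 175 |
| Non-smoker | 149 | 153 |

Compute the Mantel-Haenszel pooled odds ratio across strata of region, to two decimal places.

OR_MH = Σ(aᵢdᵢ/nᵢ) / Σ(bᵢcᵢ/nᵢ), where nᵢ is the stratum total.
Stratum 1 (Urban): n = 7213; a·d/n = 1457·3300/7213 = 666.5881; b·c/n = 2077·379/7213 = 109.1339
Stratum 2 (Rural): n = 2081; a·d/n = 1604·153/2081 = 117.9298; b·c/n = 175·149/2081 = 12.5300
OR_MH = (666.5881 + 117.9298) / (109.1339 + 12.5300) = 784.5179 / 121.6640 = 6.44824

6.45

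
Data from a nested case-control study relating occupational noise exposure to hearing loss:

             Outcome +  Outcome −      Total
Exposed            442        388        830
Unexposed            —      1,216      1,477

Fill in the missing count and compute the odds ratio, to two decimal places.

5.31

The missing cell is in the unexposed row: 1477 − 1216 = 261.
So a = 442, b = 388, c = 261, d = 1216.
OR = (a·d)/(b·c) = (442 × 1216) / (388 × 261) = 537472 / 101268 = 5.30742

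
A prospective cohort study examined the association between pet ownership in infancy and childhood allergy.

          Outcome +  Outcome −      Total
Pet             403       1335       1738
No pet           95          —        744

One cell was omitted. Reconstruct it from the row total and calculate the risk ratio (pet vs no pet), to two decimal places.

The missing cell is in the unexposed row: 744 − 95 = 649.
So a = 403, b = 1335, c = 95, d = 649.
RR = [a/(a+b)] / [c/(c+d)] = (403/1738) / (95/744) = 0.23188/0.12769 = 1.81595

1.82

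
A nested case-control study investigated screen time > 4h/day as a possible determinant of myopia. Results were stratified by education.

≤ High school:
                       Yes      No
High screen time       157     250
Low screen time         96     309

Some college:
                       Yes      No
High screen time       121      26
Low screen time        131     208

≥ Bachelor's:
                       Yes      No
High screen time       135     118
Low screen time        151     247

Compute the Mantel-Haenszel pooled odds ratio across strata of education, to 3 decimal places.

OR_MH = Σ(aᵢdᵢ/nᵢ) / Σ(bᵢcᵢ/nᵢ), where nᵢ is the stratum total.
Stratum 1 (≤ High school): n = 812; a·d/n = 157·309/812 = 59.7451; b·c/n = 250·96/812 = 29.5567
Stratum 2 (Some college): n = 486; a·d/n = 121·208/486 = 51.7860; b·c/n = 26·131/486 = 7.0082
Stratum 3 (≥ Bachelor's): n = 651; a·d/n = 135·247/651 = 51.2212; b·c/n = 118·151/651 = 27.3702
OR_MH = (59.7451 + 51.7860 + 51.2212) / (29.5567 + 7.0082 + 27.3702) = 162.7523 / 63.9351 = 2.54559

2.546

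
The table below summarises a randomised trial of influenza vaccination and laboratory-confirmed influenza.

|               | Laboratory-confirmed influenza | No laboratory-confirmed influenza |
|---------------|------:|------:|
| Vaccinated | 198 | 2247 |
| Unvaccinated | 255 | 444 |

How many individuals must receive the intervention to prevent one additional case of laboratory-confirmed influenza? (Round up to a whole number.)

Risk in treated group = 198/2445 = 0.08098; risk in control = 255/699 = 0.36481.
Absolute risk reduction = 0.36481 − 0.08098 = 0.28383
NNT = 1 / ARR = 1 / 0.28383 = 3.523 → round up → 4

4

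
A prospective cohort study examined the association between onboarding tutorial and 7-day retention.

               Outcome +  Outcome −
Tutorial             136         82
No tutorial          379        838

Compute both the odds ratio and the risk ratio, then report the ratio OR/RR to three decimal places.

Cells: a = 136, b = 82, c = 379, d = 838.
OR = (136·838)/(82·379) = 113968/31078 = 3.66716
Risk in exposed = 136/218 = 0.62385; risk in unexposed = 379/1217 = 0.31142; RR = 2.00324
OR/RR = 3.66716 / 2.00324 = 1.83061
The outcome is not rare, so the OR lies further from 1 than the RR.

1.831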